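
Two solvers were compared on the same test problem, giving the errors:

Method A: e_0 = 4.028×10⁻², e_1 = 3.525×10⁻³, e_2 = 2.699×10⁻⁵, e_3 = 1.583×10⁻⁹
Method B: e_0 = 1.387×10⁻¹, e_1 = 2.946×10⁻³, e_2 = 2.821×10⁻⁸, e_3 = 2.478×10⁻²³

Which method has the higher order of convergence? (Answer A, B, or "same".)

Method A: p ≈ ln(1.583×10⁻⁹/2.699×10⁻⁵)/ln(2.699×10⁻⁵/3.525×10⁻³) ≈ 2.00.
Method B: p ≈ ln(2.478×10⁻²³/2.821×10⁻⁸)/ln(2.821×10⁻⁸/2.946×10⁻³) ≈ 3.00.
Method B has the higher order (≈3.0 vs ≈2.0).

B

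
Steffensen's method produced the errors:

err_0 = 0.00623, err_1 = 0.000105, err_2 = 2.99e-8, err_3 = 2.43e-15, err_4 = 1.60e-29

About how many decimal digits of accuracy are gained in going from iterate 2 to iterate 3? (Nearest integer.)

Digits gained ≈ log₁₀(err_2/err_3) = log₁₀(2.99e-8/2.43e-15) = log₁₀(1.23045e+07) ≈ 7.090.

7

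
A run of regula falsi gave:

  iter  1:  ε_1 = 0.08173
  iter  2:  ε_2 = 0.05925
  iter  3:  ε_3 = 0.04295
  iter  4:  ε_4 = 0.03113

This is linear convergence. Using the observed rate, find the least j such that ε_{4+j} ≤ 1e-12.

76

Rate ρ ≈ ε_4/ε_3 = 0.03113/0.04295 = 0.7248.
After j more steps, ε_{4+j} ≈ 0.03113·ρ^j; need ρ^j ≤ 1e-12/0.03113 = 3.21234e-11.
j ≥ ln(3.21234e-11)/ln(0.7248) = -24.1614/-0.32186 = 75.068.
So 76 more iterations are needed.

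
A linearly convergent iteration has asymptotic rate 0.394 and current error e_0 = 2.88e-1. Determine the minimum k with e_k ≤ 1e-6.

14

After k steps, e_k ≈ 2.88e-1·0.394^k.
Need 0.394^k ≤ 1e-6/2.88e-1 = 3.47222e-06.
k ≥ ln(3.47222e-06)/ln(0.394) = -12.5707/-0.93140 = 13.497.
Smallest integer k = 14.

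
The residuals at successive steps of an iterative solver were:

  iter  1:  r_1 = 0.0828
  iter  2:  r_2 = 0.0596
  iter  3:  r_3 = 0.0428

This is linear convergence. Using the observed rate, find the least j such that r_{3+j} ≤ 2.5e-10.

Rate ρ ≈ r_3/r_2 = 0.0428/0.0596 = 0.7181.
After j more steps, r_{3+j} ≈ 0.0428·ρ^j; need ρ^j ≤ 2.5e-10/0.0428 = 5.84112e-09.
j ≥ ln(5.84112e-09)/ln(0.7181) = -18.9583/-0.33115 = 57.250.
So 58 more iterations are needed.

58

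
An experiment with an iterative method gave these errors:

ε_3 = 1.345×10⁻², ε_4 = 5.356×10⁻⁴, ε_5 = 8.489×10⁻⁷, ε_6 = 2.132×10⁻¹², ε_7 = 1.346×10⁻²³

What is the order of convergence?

Consecutive ratios: ε_7/ε_6 = 1.346×10⁻²³/2.132×10⁻¹² = 6.31332e-12, ε_6/ε_5 = 2.132×10⁻¹²/8.489×10⁻⁷ = 2.51149e-06.
p ≈ ln(6.31332e-12)/ln(2.51149e-06) = -25.7884/-12.8946 ≈ 2.00.
So the convergence is quadratic (order 2).

2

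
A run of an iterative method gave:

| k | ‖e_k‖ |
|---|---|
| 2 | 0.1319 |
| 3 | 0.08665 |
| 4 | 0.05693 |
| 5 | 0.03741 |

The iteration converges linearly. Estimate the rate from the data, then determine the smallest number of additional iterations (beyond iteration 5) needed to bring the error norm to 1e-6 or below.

26

Rate ρ ≈ ‖e_5‖/‖e_4‖ = 0.03741/0.05693 = 0.6571.
After j more steps, ‖e_{5+j}‖ ≈ 0.03741·ρ^j; need ρ^j ≤ 1e-6/0.03741 = 2.67308e-05.
j ≥ ln(2.67308e-05)/ln(0.6571) = -10.5297/-0.41992 = 25.075.
So 26 more iterations are needed.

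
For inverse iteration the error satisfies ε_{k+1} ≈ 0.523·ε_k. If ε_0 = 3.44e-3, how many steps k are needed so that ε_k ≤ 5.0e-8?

18

After k steps, ε_k ≈ 3.44e-3·0.523^k.
Need 0.523^k ≤ 5.0e-8/3.44e-3 = 1.45349e-05.
k ≥ ln(1.45349e-05)/ln(0.523) = -11.1390/-0.64817 = 17.185.
Smallest integer k = 18.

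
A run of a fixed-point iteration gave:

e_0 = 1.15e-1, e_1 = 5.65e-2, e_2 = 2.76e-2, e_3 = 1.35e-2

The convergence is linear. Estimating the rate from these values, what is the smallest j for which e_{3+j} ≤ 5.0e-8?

18

Rate ρ ≈ e_3/e_2 = 1.35e-2/2.76e-2 = 0.4891.
After j more steps, e_{3+j} ≈ 1.35e-2·ρ^j; need ρ^j ≤ 5.0e-8/1.35e-2 = 3.7037e-06.
j ≥ ln(3.7037e-06)/ln(0.4891) = -12.5062/-0.71519 = 17.487.
So 18 more iterations are needed.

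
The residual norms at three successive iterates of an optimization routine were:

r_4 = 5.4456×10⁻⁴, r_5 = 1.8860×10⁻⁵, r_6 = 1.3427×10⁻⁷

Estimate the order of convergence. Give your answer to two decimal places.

p ≈ ln(r_6/r_5) / ln(r_5/r_4)
  = ln(1.3427×10⁻⁷/1.8860×10⁻⁵) / ln(1.8860×10⁻⁵/5.4456×10⁻⁴)
  = ln(0.0071193) / ln(0.0346335)
  = -4.94495 / -3.36293 ≈ 1.47043

1.47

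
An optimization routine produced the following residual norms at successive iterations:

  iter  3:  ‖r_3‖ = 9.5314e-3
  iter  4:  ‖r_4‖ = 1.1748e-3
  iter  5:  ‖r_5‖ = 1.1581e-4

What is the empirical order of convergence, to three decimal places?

1.107

p ≈ ln(‖r_5‖/‖r_4‖) / ln(‖r_4‖/‖r_3‖)
  = ln(1.1581e-4/1.1748e-3) / ln(1.1748e-3/9.5314e-3)
  = ln(0.0985785) / ln(0.123256)
  = -2.316902 / -2.093492 ≈ 1.106716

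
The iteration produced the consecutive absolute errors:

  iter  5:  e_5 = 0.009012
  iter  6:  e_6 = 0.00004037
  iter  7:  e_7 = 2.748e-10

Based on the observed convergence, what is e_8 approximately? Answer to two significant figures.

1.2e-21

First estimate the order: p ≈ ln(e_7/e_6) / ln(e_6/e_5) = ln(2.748e-10/0.00004037)/ln(0.00004037/0.009012) = ln(6.80703e-06)/ln(0.00447958) ≈ 2.1999.
Then e_8 ≈ e_7·(e_7/e_6)^p = 2.748e-10·(6.80703e-06)^2.1999 = 2.748e-10·4.2956e-12 ≈ 1.18e-21.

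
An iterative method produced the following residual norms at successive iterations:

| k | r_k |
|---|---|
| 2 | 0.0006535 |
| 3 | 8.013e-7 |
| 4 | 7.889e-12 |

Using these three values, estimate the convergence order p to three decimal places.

1.720

p ≈ ln(r_4/r_3) / ln(r_3/r_2)
  = ln(7.889e-12/8.013e-7) / ln(8.013e-7/0.0006535)
  = ln(9.84525e-06) / ln(0.00122617)
  = -11.528521 / -6.703860 ≈ 1.719684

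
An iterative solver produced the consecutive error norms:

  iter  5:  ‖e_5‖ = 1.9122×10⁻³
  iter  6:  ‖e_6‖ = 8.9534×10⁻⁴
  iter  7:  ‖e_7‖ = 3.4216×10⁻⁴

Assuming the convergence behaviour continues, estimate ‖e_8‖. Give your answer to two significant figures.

First estimate the order: p ≈ ln(‖e_7‖/‖e_6‖) / ln(‖e_6‖/‖e_5‖) = ln(3.4216×10⁻⁴/8.9534×10⁻⁴)/ln(8.9534×10⁻⁴/1.9122×10⁻³) = ln(0.382156)/ln(0.468225) ≈ 1.2677.
Then ‖e_8‖ ≈ ‖e_7‖·(‖e_7‖/‖e_6‖)^p = 3.4216×10⁻⁴·(0.382156)^1.2677 = 3.4216×10⁻⁴·0.295397 ≈ 0.0001011.

1.0e-4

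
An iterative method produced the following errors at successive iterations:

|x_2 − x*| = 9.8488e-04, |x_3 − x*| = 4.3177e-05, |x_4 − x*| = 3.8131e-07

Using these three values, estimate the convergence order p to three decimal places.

1.512

p ≈ ln(|x_4 − x*|/|x_3 − x*|) / ln(|x_3 − x*|/|x_2 − x*|)
  = ln(3.8131e-07/4.3177e-05) / ln(4.3177e-05/9.8488e-04)
  = ln(0.00883132) / ln(0.0438399)
  = -4.729451 / -3.127211 ≈ 1.512354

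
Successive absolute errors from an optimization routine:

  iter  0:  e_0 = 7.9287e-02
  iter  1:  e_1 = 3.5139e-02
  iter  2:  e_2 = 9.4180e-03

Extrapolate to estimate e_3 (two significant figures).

First estimate the order: p ≈ ln(e_2/e_1) / ln(e_1/e_0) = ln(9.4180e-03/3.5139e-02)/ln(3.5139e-02/7.9287e-02) = ln(0.268021)/ln(0.443187) ≈ 1.6180.
Then e_3 ≈ e_2·(e_2/e_1)^p = 9.4180e-03·(0.268021)^1.6180 = 9.4180e-03·0.118789 ≈ 0.001119.

1.1e-3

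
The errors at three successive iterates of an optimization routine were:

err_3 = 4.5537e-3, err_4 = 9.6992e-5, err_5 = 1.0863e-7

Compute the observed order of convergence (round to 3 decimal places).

1.765

p ≈ ln(err_5/err_4) / ln(err_4/err_3)
  = ln(1.0863e-7/9.6992e-5) / ln(9.6992e-5/4.5537e-3)
  = ln(0.00111999) / ln(0.0212996)
  = -6.794436 / -3.849067 ≈ 1.765216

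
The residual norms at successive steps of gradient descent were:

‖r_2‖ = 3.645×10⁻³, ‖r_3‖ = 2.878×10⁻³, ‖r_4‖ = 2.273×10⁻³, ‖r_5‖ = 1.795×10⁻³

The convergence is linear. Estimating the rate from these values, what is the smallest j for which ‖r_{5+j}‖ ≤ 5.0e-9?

Rate ρ ≈ ‖r_5‖/‖r_4‖ = 1.795×10⁻³/2.273×10⁻³ = 0.7897.
After j more steps, ‖r_{5+j}‖ ≈ 1.795×10⁻³·ρ^j; need ρ^j ≤ 5.0e-9/1.795×10⁻³ = 2.78552e-06.
j ≥ ln(2.78552e-06)/ln(0.7897) = -12.7911/-0.23610 = 54.177.
So 55 more iterations are needed.

55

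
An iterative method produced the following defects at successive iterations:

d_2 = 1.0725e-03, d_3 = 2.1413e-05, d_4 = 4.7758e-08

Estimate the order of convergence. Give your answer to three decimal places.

p ≈ ln(d_4/d_3) / ln(d_3/d_2)
  = ln(4.7758e-08/2.1413e-05) / ln(2.1413e-05/1.0725e-03)
  = ln(0.00223033) / ln(0.0199655)
  = -6.105606 / -3.913749 ≈ 1.560040

1.560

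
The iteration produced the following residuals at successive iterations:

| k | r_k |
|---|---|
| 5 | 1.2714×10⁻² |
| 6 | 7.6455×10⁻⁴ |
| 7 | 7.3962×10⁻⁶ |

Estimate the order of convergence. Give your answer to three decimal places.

p ≈ ln(r_7/r_6) / ln(r_6/r_5)
  = ln(7.3962×10⁻⁶/7.6455×10⁻⁴) / ln(7.6455×10⁻⁴/1.2714×10⁻²)
  = ln(0.00967393) / ln(0.0601345)
  = -4.638321 / -2.811172 ≈ 1.649960

1.650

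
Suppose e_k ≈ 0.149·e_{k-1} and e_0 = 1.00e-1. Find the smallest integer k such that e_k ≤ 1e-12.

After k steps, e_k ≈ 1.00e-1·0.149^k.
Need 0.149^k ≤ 1e-12/1.00e-1 = 1e-11.
k ≥ ln(1e-11)/ln(0.149) = -25.3284/-1.90381 = 13.304.
Smallest integer k = 14.

14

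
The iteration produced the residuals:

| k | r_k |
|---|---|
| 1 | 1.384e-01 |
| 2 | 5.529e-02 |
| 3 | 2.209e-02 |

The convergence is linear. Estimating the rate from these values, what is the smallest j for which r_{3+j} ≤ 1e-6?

Rate ρ ≈ r_3/r_2 = 2.209e-02/5.529e-02 = 0.3995.
After j more steps, r_{3+j} ≈ 2.209e-02·ρ^j; need ρ^j ≤ 1e-6/2.209e-02 = 4.52694e-05.
j ≥ ln(4.52694e-05)/ln(0.3995) = -10.0029/-0.91754 = 10.902.
So 11 more iterations are needed.

11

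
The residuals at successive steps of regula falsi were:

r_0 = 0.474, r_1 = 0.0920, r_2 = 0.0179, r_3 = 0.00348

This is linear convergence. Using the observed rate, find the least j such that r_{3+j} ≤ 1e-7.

7

Rate ρ ≈ r_3/r_2 = 0.00348/0.0179 = 0.1944.
After j more steps, r_{3+j} ≈ 0.00348·ρ^j; need ρ^j ≤ 1e-7/0.00348 = 2.87356e-05.
j ≥ ln(2.87356e-05)/ln(0.1944) = -10.4574/-1.63784 = 6.385.
So 7 more iterations are needed.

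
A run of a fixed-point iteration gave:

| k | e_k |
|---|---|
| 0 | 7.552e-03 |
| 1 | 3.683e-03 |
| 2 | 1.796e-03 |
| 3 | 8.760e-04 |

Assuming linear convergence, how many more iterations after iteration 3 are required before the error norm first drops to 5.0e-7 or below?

Rate ρ ≈ e_3/e_2 = 8.760e-04/1.796e-03 = 0.4878.
After j more steps, e_{3+j} ≈ 8.760e-04·ρ^j; need ρ^j ≤ 5.0e-7/8.760e-04 = 0.000570776.
j ≥ ln(0.000570776)/ln(0.4878) = -7.4685/-0.71785 = 10.404.
So 11 more iterations are needed.

11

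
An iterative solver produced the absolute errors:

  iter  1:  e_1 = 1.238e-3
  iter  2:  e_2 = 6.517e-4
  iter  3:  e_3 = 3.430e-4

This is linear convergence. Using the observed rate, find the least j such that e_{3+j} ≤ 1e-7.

Rate ρ ≈ e_3/e_2 = 3.430e-4/6.517e-4 = 0.5263.
After j more steps, e_{3+j} ≈ 3.430e-4·ρ^j; need ρ^j ≤ 1e-7/3.430e-4 = 0.000291545.
j ≥ ln(0.000291545)/ln(0.5263) = -8.1403/-0.64188 = 12.682.
So 13 more iterations are needed.

13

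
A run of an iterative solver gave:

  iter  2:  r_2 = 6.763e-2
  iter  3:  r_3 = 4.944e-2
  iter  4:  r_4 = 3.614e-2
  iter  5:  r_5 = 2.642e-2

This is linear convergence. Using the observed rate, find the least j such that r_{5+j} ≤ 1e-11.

70

Rate ρ ≈ r_5/r_4 = 2.642e-2/3.614e-2 = 0.7310.
After j more steps, r_{5+j} ≈ 2.642e-2·ρ^j; need ρ^j ≤ 1e-11/2.642e-2 = 3.78501e-10.
j ≥ ln(3.78501e-10)/ln(0.7310) = -21.6948/-0.31334 = 69.237.
So 70 more iterations are needed.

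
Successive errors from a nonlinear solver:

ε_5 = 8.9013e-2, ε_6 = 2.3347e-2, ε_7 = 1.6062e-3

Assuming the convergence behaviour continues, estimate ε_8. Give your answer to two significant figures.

First estimate the order: p ≈ ln(ε_7/ε_6) / ln(ε_6/ε_5) = ln(1.6062e-3/2.3347e-2)/ln(2.3347e-2/8.9013e-2) = ln(0.0687968)/ln(0.262288) ≈ 2.0000.
Then ε_8 ≈ ε_7·(ε_7/ε_6)^p = 1.6062e-3·(0.0687968)^2.0000 = 1.6062e-3·0.004733 ≈ 7.602e-06.

7.6e-6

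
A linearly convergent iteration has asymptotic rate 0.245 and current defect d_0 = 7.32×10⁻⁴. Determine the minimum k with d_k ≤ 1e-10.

After k steps, d_k ≈ 7.32×10⁻⁴·0.245^k.
Need 0.245^k ≤ 1e-10/7.32×10⁻⁴ = 1.36612e-07.
k ≥ ln(1.36612e-07)/ln(0.245) = -15.8061/-1.40650 = 11.238.
Smallest integer k = 12.

12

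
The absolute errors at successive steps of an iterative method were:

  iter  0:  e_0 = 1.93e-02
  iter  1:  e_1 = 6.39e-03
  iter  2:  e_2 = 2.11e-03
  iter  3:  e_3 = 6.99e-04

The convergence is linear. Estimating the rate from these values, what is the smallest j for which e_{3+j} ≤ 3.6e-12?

18

Rate ρ ≈ e_3/e_2 = 6.99e-04/2.11e-03 = 0.3313.
After j more steps, e_{3+j} ≈ 6.99e-04·ρ^j; need ρ^j ≤ 3.6e-12/6.99e-04 = 5.15021e-09.
j ≥ ln(5.15021e-09)/ln(0.3313) = -19.0842/-1.10473 = 17.275.
So 18 more iterations are needed.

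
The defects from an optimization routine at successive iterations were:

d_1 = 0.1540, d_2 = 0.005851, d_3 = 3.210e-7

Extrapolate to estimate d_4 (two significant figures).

First estimate the order: p ≈ ln(d_3/d_2) / ln(d_2/d_1) = ln(3.210e-7/0.005851)/ln(0.005851/0.1540) = ln(5.48624e-05)/ln(0.0379935) ≈ 2.9999.
Then d_4 ≈ d_3·(d_3/d_2)^p = 3.210e-7·(5.48624e-05)^2.9999 = 3.210e-7·1.65291e-13 ≈ 5.306e-20.

5.3e-20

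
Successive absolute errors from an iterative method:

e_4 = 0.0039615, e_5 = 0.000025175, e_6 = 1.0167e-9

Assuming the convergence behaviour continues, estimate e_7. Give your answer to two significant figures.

1.7e-18

First estimate the order: p ≈ ln(e_6/e_5) / ln(e_5/e_4) = ln(1.0167e-9/0.000025175)/ln(0.000025175/0.0039615) = ln(4.03853e-05)/ln(0.00635492) ≈ 2.0000.
Then e_7 ≈ e_6·(e_6/e_5)^p = 1.0167e-9·(4.03853e-05)^2.0000 = 1.0167e-9·1.63097e-09 ≈ 1.658e-18.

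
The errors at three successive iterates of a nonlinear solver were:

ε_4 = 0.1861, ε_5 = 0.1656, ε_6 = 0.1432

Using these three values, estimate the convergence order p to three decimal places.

p ≈ ln(ε_6/ε_5) / ln(ε_5/ε_4)
  = ln(0.1432/0.1656) / ln(0.1656/0.1861)
  = ln(0.864734) / ln(0.889844)
  = -0.145333 / -0.116709 ≈ 1.245260

1.245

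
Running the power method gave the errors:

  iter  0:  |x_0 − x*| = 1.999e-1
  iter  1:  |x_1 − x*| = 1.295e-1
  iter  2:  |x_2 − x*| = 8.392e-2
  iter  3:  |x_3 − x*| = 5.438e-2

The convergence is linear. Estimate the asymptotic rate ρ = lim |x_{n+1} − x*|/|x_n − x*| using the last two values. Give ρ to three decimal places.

ρ ≈ |x_3 − x*|/|x_2 − x*| = 5.438e-2/8.392e-2 = 0.64800

0.648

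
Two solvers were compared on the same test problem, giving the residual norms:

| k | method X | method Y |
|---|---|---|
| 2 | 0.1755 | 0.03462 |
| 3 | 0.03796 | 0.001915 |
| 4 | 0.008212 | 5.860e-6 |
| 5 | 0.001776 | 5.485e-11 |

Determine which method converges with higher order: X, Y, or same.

Y

Method X: p ≈ ln(0.001776/0.008212)/ln(0.008212/0.03796) ≈ 1.00.
Method Y: p ≈ ln(5.485e-11/5.860e-6)/ln(5.860e-6/0.001915) ≈ 2.00.
Method Y has the higher order (≈2.0 vs ≈1.0).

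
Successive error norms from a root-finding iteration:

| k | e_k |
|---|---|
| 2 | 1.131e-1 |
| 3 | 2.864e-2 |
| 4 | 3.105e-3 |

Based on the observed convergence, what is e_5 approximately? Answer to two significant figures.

First estimate the order: p ≈ ln(e_4/e_3) / ln(e_3/e_2) = ln(3.105e-3/2.864e-2)/ln(2.864e-2/1.131e-1) = ln(0.108415)/ln(0.253227) ≈ 1.6176.
Then e_5 ≈ e_4·(e_4/e_3)^p = 3.105e-3·(0.108415)^1.6176 = 3.105e-3·0.0274891 ≈ 8.535e-05.

8.5e-5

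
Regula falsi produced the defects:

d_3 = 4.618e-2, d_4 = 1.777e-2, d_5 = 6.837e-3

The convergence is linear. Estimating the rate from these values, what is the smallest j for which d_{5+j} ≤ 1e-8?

15

Rate ρ ≈ d_5/d_4 = 6.837e-3/1.777e-2 = 0.3847.
After j more steps, d_{5+j} ≈ 6.837e-3·ρ^j; need ρ^j ≤ 1e-8/6.837e-3 = 1.46263e-06.
j ≥ ln(1.46263e-06)/ln(0.3847) = -13.4353/-0.95529 = 14.064.
So 15 more iterations are needed.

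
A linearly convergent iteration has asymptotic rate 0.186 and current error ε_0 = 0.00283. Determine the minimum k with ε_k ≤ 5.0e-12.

After k steps, ε_k ≈ 0.00283·0.186^k.
Need 0.186^k ≤ 5.0e-12/0.00283 = 1.76678e-09.
k ≥ ln(1.76678e-09)/ln(0.186) = -20.1541/-1.68201 = 11.982.
Smallest integer k = 12.

12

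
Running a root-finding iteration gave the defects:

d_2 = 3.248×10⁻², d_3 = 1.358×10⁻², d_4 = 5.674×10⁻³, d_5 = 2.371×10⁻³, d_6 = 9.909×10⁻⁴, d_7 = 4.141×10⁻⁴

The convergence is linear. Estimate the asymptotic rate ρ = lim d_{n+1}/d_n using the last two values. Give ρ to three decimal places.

0.418

ρ ≈ d_7/d_6 = 4.141×10⁻⁴/9.909×10⁻⁴ = 0.41790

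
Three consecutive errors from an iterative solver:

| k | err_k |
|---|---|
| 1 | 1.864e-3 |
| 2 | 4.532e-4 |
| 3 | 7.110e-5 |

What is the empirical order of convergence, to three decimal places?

p ≈ ln(err_3/err_2) / ln(err_2/err_1)
  = ln(7.110e-5/4.532e-4) / ln(4.532e-4/1.864e-3)
  = ln(0.156884) / ln(0.243133)
  = -1.852249 / -1.414147 ≈ 1.309799

1.310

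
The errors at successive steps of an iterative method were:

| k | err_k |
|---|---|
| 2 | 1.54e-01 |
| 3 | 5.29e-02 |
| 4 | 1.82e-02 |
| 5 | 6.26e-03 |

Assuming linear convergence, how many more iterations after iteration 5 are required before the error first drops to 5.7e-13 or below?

Rate ρ ≈ err_5/err_4 = 6.26e-03/1.82e-02 = 0.3440.
After j more steps, err_{5+j} ≈ 6.26e-03·ρ^j; need ρ^j ≤ 5.7e-13/6.26e-03 = 9.10543e-11.
j ≥ ln(9.10543e-11)/ln(0.3440) = -23.1196/-1.06711 = 21.666.
So 22 more iterations are needed.

22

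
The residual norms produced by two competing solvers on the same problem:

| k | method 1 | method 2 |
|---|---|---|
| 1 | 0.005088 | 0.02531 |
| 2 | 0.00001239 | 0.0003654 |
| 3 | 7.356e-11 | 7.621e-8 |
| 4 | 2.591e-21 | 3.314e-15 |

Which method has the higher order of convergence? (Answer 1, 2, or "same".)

Method 1: p ≈ ln(2.591e-21/7.356e-11)/ln(7.356e-11/0.00001239) ≈ 2.00.
Method 2: p ≈ ln(3.314e-15/7.621e-8)/ln(7.621e-8/0.0003654) ≈ 2.00.
Both orders ≈ 2.0 — effectively the same.

same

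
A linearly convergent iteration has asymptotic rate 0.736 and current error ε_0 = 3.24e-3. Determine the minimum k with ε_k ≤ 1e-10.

After k steps, ε_k ≈ 3.24e-3·0.736^k.
Need 0.736^k ≤ 1e-10/3.24e-3 = 3.08642e-08.
k ≥ ln(3.08642e-08)/ln(0.736) = -17.2937/-0.30653 = 56.418.
Smallest integer k = 57.

57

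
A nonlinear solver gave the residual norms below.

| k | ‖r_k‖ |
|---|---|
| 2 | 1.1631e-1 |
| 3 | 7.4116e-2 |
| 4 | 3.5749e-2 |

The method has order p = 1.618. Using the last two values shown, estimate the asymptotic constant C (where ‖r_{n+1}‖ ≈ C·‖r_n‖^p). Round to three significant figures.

2.41

C ≈ ‖r_4‖ / ‖r_3‖^1.618
  = 3.5749e-2 / (7.4116e-2)^1.618
  = 3.5749e-2 / 0.0148429 ≈ 2.4085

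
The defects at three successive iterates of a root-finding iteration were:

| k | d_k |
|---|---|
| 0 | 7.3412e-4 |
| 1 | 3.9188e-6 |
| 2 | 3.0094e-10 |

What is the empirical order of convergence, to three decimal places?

1.811

p ≈ ln(d_2/d_1) / ln(d_1/d_0)
  = ln(3.0094e-10/3.9188e-6) / ln(3.9188e-6/7.3412e-4)
  = ln(7.67939e-05) / ln(0.00533809)
  = -9.474385 / -5.232887 ≈ 1.810546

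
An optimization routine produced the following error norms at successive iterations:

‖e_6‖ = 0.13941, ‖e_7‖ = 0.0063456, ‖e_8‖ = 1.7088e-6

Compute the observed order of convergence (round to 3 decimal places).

2.660

p ≈ ln(‖e_8‖/‖e_7‖) / ln(‖e_7‖/‖e_6‖)
  = ln(1.7088e-6/0.0063456) / ln(0.0063456/0.13941)
  = ln(0.000269289) / ln(0.0455175)
  = -8.219725 / -3.089658 ≈ 2.660400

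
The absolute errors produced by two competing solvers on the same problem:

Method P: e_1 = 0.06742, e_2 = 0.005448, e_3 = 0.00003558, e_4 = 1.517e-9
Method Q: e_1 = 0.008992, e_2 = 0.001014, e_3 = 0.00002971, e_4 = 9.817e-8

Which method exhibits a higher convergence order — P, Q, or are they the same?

P

Method P: p ≈ ln(1.517e-9/0.00003558)/ln(0.00003558/0.005448) ≈ 2.00.
Method Q: p ≈ ln(9.817e-8/0.00002971)/ln(0.00002971/0.001014) ≈ 1.62.
Method P has the higher order (≈2.0 vs ≈1.6).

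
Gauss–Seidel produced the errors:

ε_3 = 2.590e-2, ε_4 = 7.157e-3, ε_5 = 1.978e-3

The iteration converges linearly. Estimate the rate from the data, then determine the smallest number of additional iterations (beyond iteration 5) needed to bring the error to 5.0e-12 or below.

16

Rate ρ ≈ ε_5/ε_4 = 1.978e-3/7.157e-3 = 0.2764.
After j more steps, ε_{5+j} ≈ 1.978e-3·ρ^j; need ρ^j ≤ 5.0e-12/1.978e-3 = 2.52781e-09.
j ≥ ln(2.52781e-09)/ln(0.2764) = -19.7959/-1.28591 = 15.394.
So 16 more iterations are needed.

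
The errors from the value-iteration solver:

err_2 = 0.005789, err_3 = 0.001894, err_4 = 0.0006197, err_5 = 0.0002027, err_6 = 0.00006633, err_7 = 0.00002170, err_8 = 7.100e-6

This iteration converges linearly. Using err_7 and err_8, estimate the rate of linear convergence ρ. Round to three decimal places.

ρ ≈ err_8/err_7 = 7.100e-6/0.00002170 = 0.32719

0.327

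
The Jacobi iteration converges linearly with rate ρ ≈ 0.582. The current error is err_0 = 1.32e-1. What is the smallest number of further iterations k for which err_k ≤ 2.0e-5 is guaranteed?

17

After k steps, err_k ≈ 1.32e-1·0.582^k.
Need 0.582^k ≤ 2.0e-5/1.32e-1 = 0.000151515.
k ≥ ln(0.000151515)/ln(0.582) = -8.7948/-0.54128 = 16.248.
Smallest integer k = 17.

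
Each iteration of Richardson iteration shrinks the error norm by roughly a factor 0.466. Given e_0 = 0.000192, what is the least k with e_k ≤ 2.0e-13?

After k steps, e_k ≈ 0.000192·0.466^k.
Need 0.466^k ≤ 2.0e-13/0.000192 = 1.04167e-09.
k ≥ ln(1.04167e-09)/ln(0.466) = -20.6824/-0.76357 = 27.086.
Smallest integer k = 28.

28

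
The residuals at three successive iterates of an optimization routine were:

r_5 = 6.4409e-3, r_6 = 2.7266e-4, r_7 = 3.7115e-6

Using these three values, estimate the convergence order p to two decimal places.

1.36

p ≈ ln(r_7/r_6) / ln(r_6/r_5)
  = ln(3.7115e-6/2.7266e-4) / ln(2.7266e-4/6.4409e-3)
  = ln(0.0136122) / ln(0.0423326)
  = -4.29679 / -3.16220 ≈ 1.35880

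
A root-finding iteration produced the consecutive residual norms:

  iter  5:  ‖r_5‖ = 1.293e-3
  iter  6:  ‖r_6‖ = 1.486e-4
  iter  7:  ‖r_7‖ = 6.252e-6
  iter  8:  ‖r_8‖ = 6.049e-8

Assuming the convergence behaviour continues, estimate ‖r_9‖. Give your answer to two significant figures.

6.8e-11

First estimate the order: p ≈ ln(‖r_8‖/‖r_7‖) / ln(‖r_7‖/‖r_6‖) = ln(6.049e-8/6.252e-6)/ln(6.252e-6/1.486e-4) = ln(0.0096753)/ln(0.0420727) ≈ 1.4639.
Then ‖r_9‖ ≈ ‖r_8‖·(‖r_8‖/‖r_7‖)^p = 6.049e-8·(0.0096753)^1.4639 = 6.049e-8·0.00112516 ≈ 6.806e-11.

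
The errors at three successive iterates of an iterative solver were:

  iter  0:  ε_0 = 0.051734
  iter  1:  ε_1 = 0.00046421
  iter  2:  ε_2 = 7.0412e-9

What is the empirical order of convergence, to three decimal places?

2.354

p ≈ ln(ε_2/ε_1) / ln(ε_1/ε_0)
  = ln(7.0412e-9/0.00046421) / ln(0.00046421/0.051734)
  = ln(1.51681e-05) / ln(0.00897302)
  = -11.096316 / -4.713533 ≈ 2.354140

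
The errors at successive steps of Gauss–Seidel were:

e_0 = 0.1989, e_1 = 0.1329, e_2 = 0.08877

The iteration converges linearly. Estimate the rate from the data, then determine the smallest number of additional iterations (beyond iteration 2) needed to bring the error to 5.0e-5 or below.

Rate ρ ≈ e_2/e_1 = 0.08877/0.1329 = 0.6679.
After j more steps, e_{2+j} ≈ 0.08877·ρ^j; need ρ^j ≤ 5.0e-5/0.08877 = 0.000563253.
j ≥ ln(0.000563253)/ln(0.6679) = -7.4818/-0.40362 = 18.537.
So 19 more iterations are needed.

19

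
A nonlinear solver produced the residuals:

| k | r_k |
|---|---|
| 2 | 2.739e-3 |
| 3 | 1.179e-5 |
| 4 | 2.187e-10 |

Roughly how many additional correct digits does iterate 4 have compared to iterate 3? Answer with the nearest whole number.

5

Digits gained ≈ log₁₀(r_3/r_4) = log₁₀(1.179e-5/2.187e-10) = log₁₀(53909.5) ≈ 4.732.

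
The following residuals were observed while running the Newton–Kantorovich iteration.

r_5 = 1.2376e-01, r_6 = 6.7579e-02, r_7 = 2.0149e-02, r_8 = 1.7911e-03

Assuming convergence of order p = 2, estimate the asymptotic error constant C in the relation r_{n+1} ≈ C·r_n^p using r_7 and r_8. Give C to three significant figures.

4.41

C ≈ r_8 / r_7^2
  = 1.7911e-03 / (2.0149e-02)^2
  = 1.7911e-03 / 0.000405982 ≈ 4.4118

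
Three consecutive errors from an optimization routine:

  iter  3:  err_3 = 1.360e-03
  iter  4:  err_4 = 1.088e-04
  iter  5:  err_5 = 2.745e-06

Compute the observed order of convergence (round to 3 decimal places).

1.457

p ≈ ln(err_5/err_4) / ln(err_4/err_3)
  = ln(2.745e-06/1.088e-04) / ln(1.088e-04/1.360e-03)
  = ln(0.0252298) / ln(0.08)
  = -3.679729 / -2.525729 ≈ 1.456898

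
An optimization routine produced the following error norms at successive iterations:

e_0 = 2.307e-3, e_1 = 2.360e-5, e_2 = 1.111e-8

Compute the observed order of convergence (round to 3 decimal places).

1.672

p ≈ ln(e_2/e_1) / ln(e_1/e_0)
  = ln(1.111e-8/2.360e-5) / ln(2.360e-5/2.307e-3)
  = ln(0.000470763) / ln(0.0102297)
  = -7.661156 / -4.582460 ≈ 1.671844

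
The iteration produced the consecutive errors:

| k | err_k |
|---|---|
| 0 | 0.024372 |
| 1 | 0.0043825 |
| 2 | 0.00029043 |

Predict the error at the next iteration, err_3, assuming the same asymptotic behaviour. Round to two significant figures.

4.0e-6

First estimate the order: p ≈ ln(err_2/err_1) / ln(err_1/err_0) = ln(0.00029043/0.0043825)/ln(0.0043825/0.024372) = ln(0.0662704)/ln(0.179817) ≈ 1.5818.
Then err_3 ≈ err_2·(err_2/err_1)^p = 0.00029043·(0.0662704)^1.5818 = 0.00029043·0.0136635 ≈ 3.968e-06.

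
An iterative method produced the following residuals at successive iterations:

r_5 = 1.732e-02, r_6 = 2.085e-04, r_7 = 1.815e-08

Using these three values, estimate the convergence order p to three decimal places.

p ≈ ln(r_7/r_6) / ln(r_6/r_5)
  = ln(1.815e-08/2.085e-04) / ln(2.085e-04/1.732e-02)
  = ln(8.70504e-05) / ln(0.0120381)
  = -9.349023 / -4.419679 ≈ 2.115317

2.115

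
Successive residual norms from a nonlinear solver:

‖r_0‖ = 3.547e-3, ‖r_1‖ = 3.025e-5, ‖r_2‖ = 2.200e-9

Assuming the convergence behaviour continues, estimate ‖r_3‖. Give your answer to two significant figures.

1.2e-17

First estimate the order: p ≈ ln(‖r_2‖/‖r_1‖) / ln(‖r_1‖/‖r_0‖) = ln(2.200e-9/3.025e-5)/ln(3.025e-5/3.547e-3) = ln(7.27273e-05)/ln(0.00852833) ≈ 2.0000.
Then ‖r_3‖ ≈ ‖r_2‖·(‖r_2‖/‖r_1‖)^p = 2.200e-9·(7.27273e-05)^2.0000 = 2.200e-9·5.28926e-09 ≈ 1.164e-17.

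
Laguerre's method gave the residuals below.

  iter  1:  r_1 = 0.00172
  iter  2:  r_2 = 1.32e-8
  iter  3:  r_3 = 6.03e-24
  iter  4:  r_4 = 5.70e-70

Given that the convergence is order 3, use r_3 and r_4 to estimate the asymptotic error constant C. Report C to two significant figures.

2.6

C ≈ r_4 / r_3^3
  = 5.70e-70 / (6.03e-24)^3
  = 5.70e-70 / 2.19256e-70 ≈ 2.5997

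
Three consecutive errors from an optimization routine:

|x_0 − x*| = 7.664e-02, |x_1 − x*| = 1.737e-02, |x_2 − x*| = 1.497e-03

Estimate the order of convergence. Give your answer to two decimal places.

1.65

p ≈ ln(|x_2 − x*|/|x_1 − x*|) / ln(|x_1 − x*|/|x_0 − x*|)
  = ln(1.497e-03/1.737e-02) / ln(1.737e-02/7.664e-02)
  = ln(0.0861831) / ln(0.226644)
  = -2.45128 / -1.48437 ≈ 1.65139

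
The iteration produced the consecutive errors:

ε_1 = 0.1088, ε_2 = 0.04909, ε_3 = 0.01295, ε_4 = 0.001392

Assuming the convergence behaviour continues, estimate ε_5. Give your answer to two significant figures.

First estimate the order: p ≈ ln(ε_4/ε_3) / ln(ε_3/ε_2) = ln(0.001392/0.01295)/ln(0.01295/0.04909) = ln(0.10749)/ln(0.263801) ≈ 1.6737.
Then ε_5 ≈ ε_4·(ε_4/ε_3)^p = 0.001392·(0.10749)^1.6737 = 0.001392·0.0239222 ≈ 3.33e-05.

3.3e-5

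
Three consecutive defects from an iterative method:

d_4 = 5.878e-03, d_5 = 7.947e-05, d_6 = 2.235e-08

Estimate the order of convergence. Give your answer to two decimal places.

1.90

p ≈ ln(d_6/d_5) / ln(d_5/d_4)
  = ln(2.235e-08/7.947e-05) / ln(7.947e-05/5.878e-03)
  = ln(0.000281238) / ln(0.0135199)
  = -8.17631 / -4.30359 ≈ 1.89988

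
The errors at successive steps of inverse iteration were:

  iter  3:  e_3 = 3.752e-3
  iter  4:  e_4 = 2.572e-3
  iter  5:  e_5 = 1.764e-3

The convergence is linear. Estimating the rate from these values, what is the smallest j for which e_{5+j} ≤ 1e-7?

26

Rate ρ ≈ e_5/e_4 = 1.764e-3/2.572e-3 = 0.6858.
After j more steps, e_{5+j} ≈ 1.764e-3·ρ^j; need ρ^j ≤ 1e-7/1.764e-3 = 5.66893e-05.
j ≥ ln(5.66893e-05)/ln(0.6858) = -9.7779/-0.37717 = 25.924.
So 26 more iterations are needed.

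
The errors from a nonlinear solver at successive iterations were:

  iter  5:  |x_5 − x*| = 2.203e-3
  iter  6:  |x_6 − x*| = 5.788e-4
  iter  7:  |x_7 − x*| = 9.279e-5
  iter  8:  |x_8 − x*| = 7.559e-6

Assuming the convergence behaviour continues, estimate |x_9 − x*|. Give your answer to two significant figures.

2.4e-7

First estimate the order: p ≈ ln(|x_8 − x*|/|x_7 − x*|) / ln(|x_7 − x*|/|x_6 − x*|) = ln(7.559e-6/9.279e-5)/ln(9.279e-5/5.788e-4) = ln(0.0814635)/ln(0.160314) ≈ 1.3698.
Then |x_9 − x*| ≈ |x_8 − x*|·(|x_8 − x*|/|x_7 − x*|)^p = 7.559e-6·(0.0814635)^1.3698 = 7.559e-6·0.0322283 ≈ 2.436e-07.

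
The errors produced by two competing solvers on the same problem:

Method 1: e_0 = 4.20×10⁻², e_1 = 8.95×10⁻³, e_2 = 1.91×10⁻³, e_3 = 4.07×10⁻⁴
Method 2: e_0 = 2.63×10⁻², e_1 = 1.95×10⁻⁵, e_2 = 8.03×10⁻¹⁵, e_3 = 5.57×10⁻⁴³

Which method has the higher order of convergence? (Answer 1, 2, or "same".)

Method 1: p ≈ ln(4.07×10⁻⁴/1.91×10⁻³)/ln(1.91×10⁻³/8.95×10⁻³) ≈ 1.00.
Method 2: p ≈ ln(5.57×10⁻⁴³/8.03×10⁻¹⁵)/ln(8.03×10⁻¹⁵/1.95×10⁻⁵) ≈ 3.00.
Method 2 has the higher order (≈3.0 vs ≈1.0).

2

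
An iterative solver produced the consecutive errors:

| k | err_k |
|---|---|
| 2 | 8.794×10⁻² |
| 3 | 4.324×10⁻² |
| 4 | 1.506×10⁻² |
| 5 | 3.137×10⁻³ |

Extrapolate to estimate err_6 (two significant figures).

First estimate the order: p ≈ ln(err_5/err_4) / ln(err_4/err_3) = ln(3.137×10⁻³/1.506×10⁻²)/ln(1.506×10⁻²/4.324×10⁻²) = ln(0.2083)/ln(0.348289) ≈ 1.4874.
Then err_6 ≈ err_5·(err_5/err_4)^p = 3.137×10⁻³·(0.2083)^1.4874 = 3.137×10⁻³·0.0969658 ≈ 0.0003042.

3.0e-4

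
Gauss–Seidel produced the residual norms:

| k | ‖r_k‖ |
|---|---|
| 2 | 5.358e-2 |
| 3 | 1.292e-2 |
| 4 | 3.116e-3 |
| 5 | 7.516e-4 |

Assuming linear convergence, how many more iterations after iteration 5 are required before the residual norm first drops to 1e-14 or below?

18

Rate ρ ≈ ‖r_5‖/‖r_4‖ = 7.516e-4/3.116e-3 = 0.2412.
After j more steps, ‖r_{5+j}‖ ≈ 7.516e-4·ρ^j; need ρ^j ≤ 1e-14/7.516e-4 = 1.33049e-11.
j ≥ ln(1.33049e-11)/ln(0.2412) = -25.0429/-1.42213 = 17.609.
So 18 more iterations are needed.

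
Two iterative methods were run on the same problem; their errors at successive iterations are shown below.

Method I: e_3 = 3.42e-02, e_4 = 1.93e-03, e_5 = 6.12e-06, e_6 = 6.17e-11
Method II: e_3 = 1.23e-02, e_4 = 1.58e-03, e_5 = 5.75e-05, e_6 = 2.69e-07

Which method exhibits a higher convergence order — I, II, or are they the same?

Method I: p ≈ ln(6.17e-11/6.12e-06)/ln(6.12e-06/1.93e-03) ≈ 2.00.
Method II: p ≈ ln(2.69e-07/5.75e-05)/ln(5.75e-05/1.58e-03) ≈ 1.62.
Method I has the higher order (≈2.0 vs ≈1.6).

I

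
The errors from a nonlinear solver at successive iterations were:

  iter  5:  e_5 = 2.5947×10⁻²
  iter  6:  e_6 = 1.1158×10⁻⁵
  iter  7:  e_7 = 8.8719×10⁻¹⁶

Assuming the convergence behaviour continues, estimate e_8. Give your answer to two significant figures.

First estimate the order: p ≈ ln(e_7/e_6) / ln(e_6/e_5) = ln(8.8719×10⁻¹⁶/1.1158×10⁻⁵)/ln(1.1158×10⁻⁵/2.5947×10⁻²) = ln(7.95116e-11)/ln(0.00043003) ≈ 3.0000.
Then e_8 ≈ e_7·(e_7/e_6)^p = 8.8719×10⁻¹⁶·(7.95116e-11)^3.0000 = 8.8719×10⁻¹⁶·5.0268e-31 ≈ 4.46e-46.

4.5e-46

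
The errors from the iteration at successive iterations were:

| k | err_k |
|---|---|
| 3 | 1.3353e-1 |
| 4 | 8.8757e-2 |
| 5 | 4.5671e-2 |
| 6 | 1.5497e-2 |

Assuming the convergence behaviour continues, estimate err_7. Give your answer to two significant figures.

2.7e-3

First estimate the order: p ≈ ln(err_6/err_5) / ln(err_5/err_4) = ln(1.5497e-2/4.5671e-2)/ln(4.5671e-2/8.8757e-2) = ln(0.339318)/ln(0.514562) ≈ 1.6267.
Then err_7 ≈ err_6·(err_6/err_5)^p = 1.5497e-2·(0.339318)^1.6267 = 1.5497e-2·0.172361 ≈ 0.002671.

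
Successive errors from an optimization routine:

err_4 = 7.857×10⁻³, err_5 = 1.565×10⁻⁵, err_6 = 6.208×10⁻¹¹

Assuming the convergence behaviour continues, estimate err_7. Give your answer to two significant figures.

9.8e-22

First estimate the order: p ≈ ln(err_6/err_5) / ln(err_5/err_4) = ln(6.208×10⁻¹¹/1.565×10⁻⁵)/ln(1.565×10⁻⁵/7.857×10⁻³) = ln(3.96677e-06)/ln(0.00199185) ≈ 2.0000.
Then err_7 ≈ err_6·(err_6/err_5)^p = 6.208×10⁻¹¹·(3.96677e-06)^2.0000 = 6.208×10⁻¹¹·1.57353e-11 ≈ 9.768e-22.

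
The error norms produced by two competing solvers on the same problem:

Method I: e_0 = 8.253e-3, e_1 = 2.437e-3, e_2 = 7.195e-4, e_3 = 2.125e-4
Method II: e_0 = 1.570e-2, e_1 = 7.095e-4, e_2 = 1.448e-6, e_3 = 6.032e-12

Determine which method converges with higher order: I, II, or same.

II

Method I: p ≈ ln(2.125e-4/7.195e-4)/ln(7.195e-4/2.437e-3) ≈ 1.00.
Method II: p ≈ ln(6.032e-12/1.448e-6)/ln(1.448e-6/7.095e-4) ≈ 2.00.
Method II has the higher order (≈2.0 vs ≈1.0).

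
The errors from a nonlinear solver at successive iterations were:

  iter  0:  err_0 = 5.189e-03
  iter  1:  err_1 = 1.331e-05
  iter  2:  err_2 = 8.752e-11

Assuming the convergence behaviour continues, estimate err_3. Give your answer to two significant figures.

3.8e-21

First estimate the order: p ≈ ln(err_2/err_1) / ln(err_1/err_0) = ln(8.752e-11/1.331e-05)/ln(1.331e-05/5.189e-03) = ln(6.57551e-06)/ln(0.00256504) ≈ 2.0001.
Then err_3 ≈ err_2·(err_2/err_1)^p = 8.752e-11·(6.57551e-06)^2.0001 = 8.752e-11·4.31858e-11 ≈ 3.78e-21.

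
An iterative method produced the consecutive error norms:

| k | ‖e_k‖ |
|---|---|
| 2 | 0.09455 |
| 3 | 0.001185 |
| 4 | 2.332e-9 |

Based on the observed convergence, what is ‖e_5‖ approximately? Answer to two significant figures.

1.8e-26

First estimate the order: p ≈ ln(‖e_4‖/‖e_3‖) / ln(‖e_3‖/‖e_2‖) = ln(2.332e-9/0.001185)/ln(0.001185/0.09455) = ln(1.96793e-06)/ln(0.0125331) ≈ 3.0001.
Then ‖e_5‖ ≈ ‖e_4‖·(‖e_4‖/‖e_3‖)^p = 2.332e-9·(1.96793e-06)^3.0001 = 2.332e-9·7.61129e-18 ≈ 1.775e-26.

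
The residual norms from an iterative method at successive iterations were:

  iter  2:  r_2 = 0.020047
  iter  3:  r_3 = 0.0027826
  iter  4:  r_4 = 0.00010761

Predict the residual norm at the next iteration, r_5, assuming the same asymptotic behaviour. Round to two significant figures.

5.1e-7

First estimate the order: p ≈ ln(r_4/r_3) / ln(r_3/r_2) = ln(0.00010761/0.0027826)/ln(0.0027826/0.020047) = ln(0.0386725)/ln(0.138804) ≈ 1.6472.
Then r_5 ≈ r_4·(r_4/r_3)^p = 0.00010761·(0.0386725)^1.6472 = 0.00010761·0.00471161 ≈ 5.07e-07.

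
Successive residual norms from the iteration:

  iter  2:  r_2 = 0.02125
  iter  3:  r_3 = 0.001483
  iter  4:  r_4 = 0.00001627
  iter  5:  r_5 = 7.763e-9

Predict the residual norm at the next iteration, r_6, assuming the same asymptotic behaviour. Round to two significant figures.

1.8e-14

First estimate the order: p ≈ ln(r_5/r_4) / ln(r_4/r_3) = ln(7.763e-9/0.00001627)/ln(0.00001627/0.001483) = ln(0.000477136)/ln(0.010971) ≈ 1.6948.
Then r_6 ≈ r_5·(r_5/r_4)^p = 7.763e-9·(0.000477136)^1.6948 = 7.763e-9·2.34943e-06 ≈ 1.824e-14.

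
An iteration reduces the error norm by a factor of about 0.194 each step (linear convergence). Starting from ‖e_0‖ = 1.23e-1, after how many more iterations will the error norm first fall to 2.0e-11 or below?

After k steps, ‖e_k‖ ≈ 1.23e-1·0.194^k.
Need 0.194^k ≤ 2.0e-11/1.23e-1 = 1.62602e-10.
k ≥ ln(1.62602e-10)/ln(0.194) = -22.5397/-1.63990 = 13.745.
Smallest integer k = 14.

14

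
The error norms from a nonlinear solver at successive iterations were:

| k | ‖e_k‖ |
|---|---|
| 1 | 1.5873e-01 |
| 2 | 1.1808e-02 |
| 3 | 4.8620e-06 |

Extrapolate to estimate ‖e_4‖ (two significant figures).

3.4e-16

First estimate the order: p ≈ ln(‖e_3‖/‖e_2‖) / ln(‖e_2‖/‖e_1‖) = ln(4.8620e-06/1.1808e-02)/ln(1.1808e-02/1.5873e-01) = ln(0.000411755)/ln(0.0743905) ≈ 2.9999.
Then ‖e_4‖ ≈ ‖e_3‖·(‖e_3‖/‖e_2‖)^p = 4.8620e-06·(0.000411755)^2.9999 = 4.8620e-06·6.98643e-11 ≈ 3.397e-16.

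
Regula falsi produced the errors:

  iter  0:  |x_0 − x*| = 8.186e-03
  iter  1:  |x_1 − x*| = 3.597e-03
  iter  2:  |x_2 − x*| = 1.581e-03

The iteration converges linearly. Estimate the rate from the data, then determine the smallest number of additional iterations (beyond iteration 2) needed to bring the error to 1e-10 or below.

21

Rate ρ ≈ |x_2 − x*|/|x_1 − x*| = 1.581e-03/3.597e-03 = 0.4395.
After j more steps, |x_{2+j} − x*| ≈ 1.581e-03·ρ^j; need ρ^j ≤ 1e-10/1.581e-03 = 6.32511e-08.
j ≥ ln(6.32511e-08)/ln(0.4395) = -16.5762/-0.82212 = 20.163.
So 21 more iterations are needed.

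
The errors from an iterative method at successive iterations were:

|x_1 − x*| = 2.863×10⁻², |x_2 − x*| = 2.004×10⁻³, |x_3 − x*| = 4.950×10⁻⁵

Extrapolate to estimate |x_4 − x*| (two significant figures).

2.9e-7

First estimate the order: p ≈ ln(|x_3 − x*|/|x_2 − x*|) / ln(|x_2 − x*|/|x_1 − x*|) = ln(4.950×10⁻⁵/2.004×10⁻³)/ln(2.004×10⁻³/2.863×10⁻²) = ln(0.0247006)/ln(0.0699965) ≈ 1.3917.
Then |x_4 − x*| ≈ |x_3 − x*|·(|x_3 − x*|/|x_2 − x*|)^p = 4.950×10⁻⁵·(0.0247006)^1.3917 = 4.950×10⁻⁵·0.00579604 ≈ 2.869e-07.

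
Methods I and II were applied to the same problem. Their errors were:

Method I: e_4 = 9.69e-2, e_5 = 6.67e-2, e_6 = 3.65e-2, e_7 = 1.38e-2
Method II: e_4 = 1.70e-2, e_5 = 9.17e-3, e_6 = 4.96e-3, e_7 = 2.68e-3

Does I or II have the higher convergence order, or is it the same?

I

Method I: p ≈ ln(1.38e-2/3.65e-2)/ln(3.65e-2/6.67e-2) ≈ 1.61.
Method II: p ≈ ln(2.68e-3/4.96e-3)/ln(4.96e-3/9.17e-3) ≈ 1.00.
Method I has the higher order (≈1.6 vs ≈1.0).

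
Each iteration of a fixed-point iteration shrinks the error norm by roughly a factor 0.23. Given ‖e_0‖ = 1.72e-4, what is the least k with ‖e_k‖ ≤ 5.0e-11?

After k steps, ‖e_k‖ ≈ 1.72e-4·0.23^k.
Need 0.23^k ≤ 5.0e-11/1.72e-4 = 2.90698e-07.
k ≥ ln(2.90698e-07)/ln(0.23) = -15.0510/-1.46968 = 10.241.
Smallest integer k = 11.

11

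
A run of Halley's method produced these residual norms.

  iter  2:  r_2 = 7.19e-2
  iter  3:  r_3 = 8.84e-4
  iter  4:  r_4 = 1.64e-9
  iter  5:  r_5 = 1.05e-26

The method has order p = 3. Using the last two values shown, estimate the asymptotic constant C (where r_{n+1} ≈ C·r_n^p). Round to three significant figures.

2.38

C ≈ r_5 / r_4^3
  = 1.05e-26 / (1.64e-9)^3
  = 1.05e-26 / 4.41094e-27 ≈ 2.3804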